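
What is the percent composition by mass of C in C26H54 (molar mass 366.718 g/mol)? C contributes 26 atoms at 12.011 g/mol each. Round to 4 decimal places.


pct = 100 * (n_elem * M_elem) / M_total
mass_contribution = 26 * 12.011 = 312.286 g/mol
pct = 100 * 312.286 / 366.718
pct = 85.15698711 %, rounded to 4 dp:

85.1570 %


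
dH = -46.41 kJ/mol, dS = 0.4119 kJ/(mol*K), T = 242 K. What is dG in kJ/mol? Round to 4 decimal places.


Gibbs: dG = dH - T*dS (consistent units, dS already in kJ/(mol*K)).
T*dS = 242 * 0.4119 = 99.6798
dG = -46.41 - (99.6798)
dG = -146.0898 kJ/mol, rounded to 4 dp:

-146.0898 kJ/mol


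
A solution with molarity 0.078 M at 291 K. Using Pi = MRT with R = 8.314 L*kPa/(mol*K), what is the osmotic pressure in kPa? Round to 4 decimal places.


Osmotic pressure (van't Hoff): Pi = M*R*T.
RT = 8.314 * 291 = 2419.374
Pi = 0.078 * 2419.374
Pi = 188.711172 kPa, rounded to 4 dp:

188.7112 kPa


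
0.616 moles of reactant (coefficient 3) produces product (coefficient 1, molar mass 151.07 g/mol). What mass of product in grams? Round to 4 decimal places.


Use the coefficient ratio to convert reactant moles to product moles, then multiply by the product's molar mass.
moles_P = moles_R * (coeff_P / coeff_R) = 0.616 * (1/3) = 0.205333
mass_P = moles_P * M_P = 0.205333 * 151.07
mass_P = 31.01965631 g, rounded to 4 dp:

31.0197 g


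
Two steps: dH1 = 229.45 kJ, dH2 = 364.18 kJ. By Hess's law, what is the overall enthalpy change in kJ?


Hess's law: enthalpy is a state function, so add the step enthalpies.
dH_total = dH1 + dH2 = 229.45 + (364.18)
dH_total = 593.63 kJ:

593.63 kJ


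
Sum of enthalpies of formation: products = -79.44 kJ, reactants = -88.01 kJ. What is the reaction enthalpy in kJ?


dH_rxn = sum(dH_f products) - sum(dH_f reactants)
dH_rxn = -79.44 - (-88.01)
dH_rxn = 8.57 kJ:

8.57 kJ


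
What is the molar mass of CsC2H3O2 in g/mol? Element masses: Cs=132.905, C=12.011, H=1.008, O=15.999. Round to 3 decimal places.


M = sum(count * atomic_mass) over atoms.
M = 1*132.905 + 2*12.011 + 3*1.008 + 2*15.999
M = 132.905 + 24.022 + 3.024 + 31.998
M = 191.949 g/mol, rounded to 3 dp:

191.949 g/mol


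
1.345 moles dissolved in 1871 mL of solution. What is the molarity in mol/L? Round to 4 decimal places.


Convert volume to liters: V_L = V_mL / 1000.
V_L = 1871 / 1000 = 1.871 L
M = n / V_L = 1.345 / 1.871
M = 0.71886692 mol/L, rounded to 4 dp:

0.7189 mol/L


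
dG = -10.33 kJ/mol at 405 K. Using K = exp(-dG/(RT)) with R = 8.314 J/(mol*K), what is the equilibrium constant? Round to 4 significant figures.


dG is in kJ/mol; multiply by 1000 to match R in J/(mol*K).
RT = 8.314 * 405 = 3367.17 J/mol
exponent = -dG*1000 / (RT) = -(-10.33*1000) / 3367.17 = 3.06785817
K = exp(3.06785817)
K = 21.495813, rounded to 4 significant figures:

21.50


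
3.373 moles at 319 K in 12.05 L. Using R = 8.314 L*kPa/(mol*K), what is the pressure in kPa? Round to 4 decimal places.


PV = nRT, solve for P = nRT / V.
nRT = 3.373 * 8.314 * 319 = 8945.7559
P = 8945.7559 / 12.05
P = 742.38638174 kPa, rounded to 4 dp:

742.3864 kPa


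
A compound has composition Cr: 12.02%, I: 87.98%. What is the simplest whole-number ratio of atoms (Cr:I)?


Assume 100 g of compound, divide each mass% by atomic mass to get moles, then normalize by the smallest to get a raw atom ratio.
Moles per 100 g: Cr: 12.02/51.996 = 0.2312, I: 87.98/126.904 = 0.6933
Raw ratio (divide by min = 0.2312): Cr: 1.0, I: 2.999
Multiply by 1 to clear fractions: Cr: 1.0 ~= 1, I: 2.999 ~= 3
Reduce by GCD to get the simplest whole-number ratio:

1:3


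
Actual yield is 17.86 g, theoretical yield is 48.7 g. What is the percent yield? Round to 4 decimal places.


% yield = 100 * actual / theoretical
% yield = 100 * 17.86 / 48.7
% yield = 36.67351129 %, rounded to 4 dp:

36.6735 %


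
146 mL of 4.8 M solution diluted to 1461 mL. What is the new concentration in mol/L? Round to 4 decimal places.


Dilution: M1*V1 = M2*V2, solve for M2.
M2 = M1*V1 / V2
M2 = 4.8 * 146 / 1461
M2 = 700.8 / 1461
M2 = 0.47967146 mol/L, rounded to 4 dp:

0.4797 mol/L


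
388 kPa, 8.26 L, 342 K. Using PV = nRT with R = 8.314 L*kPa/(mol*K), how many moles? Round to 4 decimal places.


PV = nRT, solve for n = PV / (RT).
PV = 388 * 8.26 = 3204.88
RT = 8.314 * 342 = 2843.388
n = 3204.88 / 2843.388
n = 1.12713425 mol, rounded to 4 dp:

1.1271 mol


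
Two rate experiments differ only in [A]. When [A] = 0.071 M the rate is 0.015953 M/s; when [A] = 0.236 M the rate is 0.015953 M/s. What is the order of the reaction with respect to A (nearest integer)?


Rate is proportional to [A]^n, so rate2/rate1 = ([A]2/[A]1)^n. Take logs to solve for n.
rate2/rate1 = 0.015953 / 0.015953 = 1.0
[A]2/[A]1 = 0.236 / 0.071 = 3.3239
n = ln(1.0) / ln(3.3239) = 0.0
Nearest integer order:

0


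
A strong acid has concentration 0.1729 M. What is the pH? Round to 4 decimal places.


A strong acid dissociates completely, so [H+] equals the given concentration.
pH = -log10([H+]) = -log10(0.1729)
pH = 0.76220501, rounded to 4 dp:

0.7622


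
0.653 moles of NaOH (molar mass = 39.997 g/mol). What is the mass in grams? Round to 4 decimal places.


mass = n * M
mass = 0.653 * 39.997
mass = 26.118041 g, rounded to 4 dp:

26.1180 g


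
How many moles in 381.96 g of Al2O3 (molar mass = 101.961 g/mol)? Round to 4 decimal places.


n = mass / M
n = 381.96 / 101.961
n = 3.74613823 mol, rounded to 4 dp:

3.7461 mol


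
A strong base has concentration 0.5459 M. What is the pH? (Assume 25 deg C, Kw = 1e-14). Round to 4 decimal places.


A strong base dissociates completely, so [OH-] equals the given concentration.
pOH = -log10([OH-]) = -log10(0.5459) = 0.262887
pH = 14 - pOH = 14 - 0.262887
pH = 13.737113, rounded to 4 dp:

13.7371


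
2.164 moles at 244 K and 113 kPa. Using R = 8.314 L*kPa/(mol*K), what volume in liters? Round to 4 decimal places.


PV = nRT, solve for V = nRT / P.
nRT = 2.164 * 8.314 * 244 = 4389.925
V = 4389.925 / 113
V = 38.84889381 L, rounded to 4 dp:

38.8489 L


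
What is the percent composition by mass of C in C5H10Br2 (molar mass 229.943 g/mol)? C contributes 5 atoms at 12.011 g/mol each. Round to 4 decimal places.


pct = 100 * (n_elem * M_elem) / M_total
mass_contribution = 5 * 12.011 = 60.055 g/mol
pct = 100 * 60.055 / 229.943
pct = 26.11734212 %, rounded to 4 dp:

26.1173 %


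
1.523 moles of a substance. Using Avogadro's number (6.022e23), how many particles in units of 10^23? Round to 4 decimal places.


N = n * NA, then divide by 1e23 for the requested units.
N / 1e23 = n * 6.022
N / 1e23 = 1.523 * 6.022
N / 1e23 = 9.171506, rounded to 4 dp:

9.1715


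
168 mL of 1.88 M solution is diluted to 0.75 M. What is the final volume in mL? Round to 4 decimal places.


Dilution: M1*V1 = M2*V2, solve for V2.
V2 = M1*V1 / M2
V2 = 1.88 * 168 / 0.75
V2 = 315.84 / 0.75
V2 = 421.12 mL, rounded to 4 dp:

421.1200 mL


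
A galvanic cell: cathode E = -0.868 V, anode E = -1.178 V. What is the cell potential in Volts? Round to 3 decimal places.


Standard cell potential: E_cell = E_cathode - E_anode.
E_cell = -0.868 - (-1.178)
E_cell = 0.31 V, rounded to 3 dp:

0.310 V


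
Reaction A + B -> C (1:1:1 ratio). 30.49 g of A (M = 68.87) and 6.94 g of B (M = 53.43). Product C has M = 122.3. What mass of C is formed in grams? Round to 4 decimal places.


Find moles of each reactant; the smaller value is the limiting reagent in a 1:1:1 reaction, so moles_C equals moles of the limiter.
n_A = mass_A / M_A = 30.49 / 68.87 = 0.442718 mol
n_B = mass_B / M_B = 6.94 / 53.43 = 0.12989 mol
Limiting reagent: B (smaller), n_limiting = 0.12989 mol
mass_C = n_limiting * M_C = 0.12989 * 122.3
mass_C = 15.885547 g, rounded to 4 dp:

15.8855 g


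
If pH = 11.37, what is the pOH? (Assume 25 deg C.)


At 25 deg C, pH + pOH = 14.
pOH = 14 - pH = 14 - 11.37
pOH = 2.63:

2.63


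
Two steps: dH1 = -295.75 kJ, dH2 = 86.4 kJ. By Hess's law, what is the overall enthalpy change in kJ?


Hess's law: enthalpy is a state function, so add the step enthalpies.
dH_total = dH1 + dH2 = -295.75 + (86.4)
dH_total = -209.35 kJ:

-209.35 kJ


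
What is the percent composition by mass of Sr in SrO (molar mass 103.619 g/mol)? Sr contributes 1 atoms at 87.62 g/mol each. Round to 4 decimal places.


pct = 100 * (n_elem * M_elem) / M_total
mass_contribution = 1 * 87.62 = 87.62 g/mol
pct = 100 * 87.62 / 103.619
pct = 84.55978151 %, rounded to 4 dp:

84.5598 %


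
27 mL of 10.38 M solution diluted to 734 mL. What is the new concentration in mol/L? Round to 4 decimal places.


Dilution: M1*V1 = M2*V2, solve for M2.
M2 = M1*V1 / V2
M2 = 10.38 * 27 / 734
M2 = 280.26 / 734
M2 = 0.38182561 mol/L, rounded to 4 dp:

0.3818 mol/L


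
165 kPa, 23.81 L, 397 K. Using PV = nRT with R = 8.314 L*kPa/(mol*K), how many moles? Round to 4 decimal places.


PV = nRT, solve for n = PV / (RT).
PV = 165 * 23.81 = 3928.65
RT = 8.314 * 397 = 3300.658
n = 3928.65 / 3300.658
n = 1.19026267 mol, rounded to 4 dp:

1.1903 mol


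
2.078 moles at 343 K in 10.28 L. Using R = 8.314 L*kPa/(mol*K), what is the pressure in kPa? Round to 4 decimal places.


PV = nRT, solve for P = nRT / V.
nRT = 2.078 * 8.314 * 343 = 5925.8368
P = 5925.8368 / 10.28
P = 576.44326848 kPa, rounded to 4 dp:

576.4433 kPa


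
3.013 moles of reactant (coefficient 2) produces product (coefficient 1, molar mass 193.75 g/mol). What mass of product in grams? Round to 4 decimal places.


Use the coefficient ratio to convert reactant moles to product moles, then multiply by the product's molar mass.
moles_P = moles_R * (coeff_P / coeff_R) = 3.013 * (1/2) = 1.5065
mass_P = moles_P * M_P = 1.5065 * 193.75
mass_P = 291.884375 g, rounded to 4 dp:

291.8844 g


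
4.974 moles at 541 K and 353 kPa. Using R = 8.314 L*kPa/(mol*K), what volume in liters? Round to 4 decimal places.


PV = nRT, solve for V = nRT / P.
nRT = 4.974 * 8.314 * 541 = 22372.4253
V = 22372.4253 / 353
V = 63.37797535 L, rounded to 4 dp:

63.3780 L


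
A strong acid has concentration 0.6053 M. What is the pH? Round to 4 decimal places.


A strong acid dissociates completely, so [H+] equals the given concentration.
pH = -log10([H+]) = -log10(0.6053)
pH = 0.21802933, rounded to 4 dp:

0.2180


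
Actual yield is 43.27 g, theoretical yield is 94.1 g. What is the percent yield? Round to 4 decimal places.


% yield = 100 * actual / theoretical
% yield = 100 * 43.27 / 94.1
% yield = 45.98299681 %, rounded to 4 dp:

45.9830 %


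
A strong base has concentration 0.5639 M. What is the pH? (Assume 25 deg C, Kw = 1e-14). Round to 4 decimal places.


A strong base dissociates completely, so [OH-] equals the given concentration.
pOH = -log10([OH-]) = -log10(0.5639) = 0.248798
pH = 14 - pOH = 14 - 0.248798
pH = 13.751202, rounded to 4 dp:

13.7512


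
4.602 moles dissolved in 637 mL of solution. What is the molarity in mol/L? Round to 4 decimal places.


Convert volume to liters: V_L = V_mL / 1000.
V_L = 637 / 1000 = 0.637 L
M = n / V_L = 4.602 / 0.637
M = 7.2244898 mol/L, rounded to 4 dp:

7.2245 mol/L


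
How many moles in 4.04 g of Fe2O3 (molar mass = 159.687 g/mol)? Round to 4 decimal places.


n = mass / M
n = 4.04 / 159.687
n = 0.02529949 mol, rounded to 4 dp:

0.0253 mol


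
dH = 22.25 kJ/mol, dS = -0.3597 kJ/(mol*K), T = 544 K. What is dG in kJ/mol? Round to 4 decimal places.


Gibbs: dG = dH - T*dS (consistent units, dS already in kJ/(mol*K)).
T*dS = 544 * -0.3597 = -195.6768
dG = 22.25 - (-195.6768)
dG = 217.9268 kJ/mol, rounded to 4 dp:

217.9268 kJ/mol


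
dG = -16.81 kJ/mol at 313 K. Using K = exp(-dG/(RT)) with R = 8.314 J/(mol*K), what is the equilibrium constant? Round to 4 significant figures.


dG is in kJ/mol; multiply by 1000 to match R in J/(mol*K).
RT = 8.314 * 313 = 2602.282 J/mol
exponent = -dG*1000 / (RT) = -(-16.81*1000) / 2602.282 = 6.45971497
K = exp(6.45971497)
K = 638.87893, rounded to 4 significant figures:

638.9


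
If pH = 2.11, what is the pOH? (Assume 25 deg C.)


At 25 deg C, pH + pOH = 14.
pOH = 14 - pH = 14 - 2.11
pOH = 11.89:

11.89


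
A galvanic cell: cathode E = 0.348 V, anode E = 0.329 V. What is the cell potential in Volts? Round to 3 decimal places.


Standard cell potential: E_cell = E_cathode - E_anode.
E_cell = 0.348 - (0.329)
E_cell = 0.019 V, rounded to 3 dp:

0.019 V


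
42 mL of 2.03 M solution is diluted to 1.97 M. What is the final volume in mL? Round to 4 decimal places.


Dilution: M1*V1 = M2*V2, solve for V2.
V2 = M1*V1 / M2
V2 = 2.03 * 42 / 1.97
V2 = 85.26 / 1.97
V2 = 43.27918782 mL, rounded to 4 dp:

43.2792 mL


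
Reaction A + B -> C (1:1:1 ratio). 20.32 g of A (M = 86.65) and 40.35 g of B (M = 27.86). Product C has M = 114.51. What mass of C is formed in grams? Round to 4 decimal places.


Find moles of each reactant; the smaller value is the limiting reagent in a 1:1:1 reaction, so moles_C equals moles of the limiter.
n_A = mass_A / M_A = 20.32 / 86.65 = 0.234507 mol
n_B = mass_B / M_B = 40.35 / 27.86 = 1.448313 mol
Limiting reagent: A (smaller), n_limiting = 0.234507 mol
mass_C = n_limiting * M_C = 0.234507 * 114.51
mass_C = 26.85339657 g, rounded to 4 dp:

26.8534 g


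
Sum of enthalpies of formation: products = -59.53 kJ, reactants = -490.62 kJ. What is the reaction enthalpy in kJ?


dH_rxn = sum(dH_f products) - sum(dH_f reactants)
dH_rxn = -59.53 - (-490.62)
dH_rxn = 431.09 kJ:

431.09 kJ


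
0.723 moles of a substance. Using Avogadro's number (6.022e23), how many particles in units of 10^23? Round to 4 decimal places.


N = n * NA, then divide by 1e23 for the requested units.
N / 1e23 = n * 6.022
N / 1e23 = 0.723 * 6.022
N / 1e23 = 4.353906, rounded to 4 dp:

4.3539


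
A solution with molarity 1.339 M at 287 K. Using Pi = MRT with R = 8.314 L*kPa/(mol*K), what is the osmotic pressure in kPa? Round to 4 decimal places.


Osmotic pressure (van't Hoff): Pi = M*R*T.
RT = 8.314 * 287 = 2386.118
Pi = 1.339 * 2386.118
Pi = 3195.012002 kPa, rounded to 4 dp:

3195.0120 kPa


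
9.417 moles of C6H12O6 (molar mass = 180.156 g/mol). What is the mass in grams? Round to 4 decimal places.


mass = n * M
mass = 9.417 * 180.156
mass = 1696.529052 g, rounded to 4 dp:

1696.5291 g


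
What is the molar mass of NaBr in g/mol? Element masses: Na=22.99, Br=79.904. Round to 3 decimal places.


M = sum(count * atomic_mass) over atoms.
M = 1*22.99 + 1*79.904
M = 22.99 + 79.904
M = 102.894 g/mol, rounded to 3 dp:

102.894 g/mol


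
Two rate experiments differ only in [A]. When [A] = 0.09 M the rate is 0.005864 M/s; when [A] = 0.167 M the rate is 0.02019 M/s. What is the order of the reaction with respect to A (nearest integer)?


Rate is proportional to [A]^n, so rate2/rate1 = ([A]2/[A]1)^n. Take logs to solve for n.
rate2/rate1 = 0.02019 / 0.005864 = 3.443
[A]2/[A]1 = 0.167 / 0.09 = 1.8556
n = ln(3.443) / ln(1.8556) = 2.0
Nearest integer order:

2


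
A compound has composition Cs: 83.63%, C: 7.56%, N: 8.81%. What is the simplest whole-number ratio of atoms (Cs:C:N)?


Assume 100 g of compound, divide each mass% by atomic mass to get moles, then normalize by the smallest to get a raw atom ratio.
Moles per 100 g: Cs: 83.63/132.905 = 0.6292, C: 7.56/12.011 = 0.6294, N: 8.81/14.007 = 0.629
Raw ratio (divide by min = 0.629): Cs: 1.0, C: 1.001, N: 1.0
Multiply by 1 to clear fractions: Cs: 1.0 ~= 1, C: 1.001 ~= 1, N: 1.0 ~= 1
Reduce by GCD to get the simplest whole-number ratio:

1:1:1


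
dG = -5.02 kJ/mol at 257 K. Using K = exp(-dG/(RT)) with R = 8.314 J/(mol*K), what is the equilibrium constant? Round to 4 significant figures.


dG is in kJ/mol; multiply by 1000 to match R in J/(mol*K).
RT = 8.314 * 257 = 2136.698 J/mol
exponent = -dG*1000 / (RT) = -(-5.02*1000) / 2136.698 = 2.34941952
K = exp(2.34941952)
K = 10.479485, rounded to 4 significant figures:

10.48


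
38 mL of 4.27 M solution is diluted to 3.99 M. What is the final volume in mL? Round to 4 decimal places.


Dilution: M1*V1 = M2*V2, solve for V2.
V2 = M1*V1 / M2
V2 = 4.27 * 38 / 3.99
V2 = 162.26 / 3.99
V2 = 40.66666667 mL, rounded to 4 dp:

40.6667 mL


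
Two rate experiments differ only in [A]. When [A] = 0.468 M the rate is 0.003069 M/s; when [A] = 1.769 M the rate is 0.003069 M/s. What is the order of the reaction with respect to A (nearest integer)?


Rate is proportional to [A]^n, so rate2/rate1 = ([A]2/[A]1)^n. Take logs to solve for n.
rate2/rate1 = 0.003069 / 0.003069 = 1.0
[A]2/[A]1 = 1.769 / 0.468 = 3.7799
n = ln(1.0) / ln(3.7799) = 0.0
Nearest integer order:

0


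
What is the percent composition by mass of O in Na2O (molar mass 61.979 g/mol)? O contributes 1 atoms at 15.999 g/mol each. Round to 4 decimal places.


pct = 100 * (n_elem * M_elem) / M_total
mass_contribution = 1 * 15.999 = 15.999 g/mol
pct = 100 * 15.999 / 61.979
pct = 25.81358202 %, rounded to 4 dp:

25.8136 %


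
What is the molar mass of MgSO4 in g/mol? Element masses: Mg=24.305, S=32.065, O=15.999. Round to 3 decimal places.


M = sum(count * atomic_mass) over atoms.
M = 1*24.305 + 1*32.065 + 4*15.999
M = 24.305 + 32.065 + 63.996
M = 120.366 g/mol, rounded to 3 dp:

120.366 g/mol


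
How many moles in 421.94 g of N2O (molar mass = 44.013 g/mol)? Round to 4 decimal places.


n = mass / M
n = 421.94 / 44.013
n = 9.58671302 mol, rounded to 4 dp:

9.5867 mol


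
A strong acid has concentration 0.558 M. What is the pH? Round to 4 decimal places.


A strong acid dissociates completely, so [H+] equals the given concentration.
pH = -log10([H+]) = -log10(0.558)
pH = 0.2533658, rounded to 4 dp:

0.2534


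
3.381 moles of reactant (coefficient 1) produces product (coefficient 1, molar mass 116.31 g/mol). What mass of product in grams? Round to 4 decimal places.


Use the coefficient ratio to convert reactant moles to product moles, then multiply by the product's molar mass.
moles_P = moles_R * (coeff_P / coeff_R) = 3.381 * (1/1) = 3.381
mass_P = moles_P * M_P = 3.381 * 116.31
mass_P = 393.24411 g, rounded to 4 dp:

393.2441 g


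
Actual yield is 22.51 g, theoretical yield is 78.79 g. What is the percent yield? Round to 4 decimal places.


% yield = 100 * actual / theoretical
% yield = 100 * 22.51 / 78.79
% yield = 28.56961543 %, rounded to 4 dp:

28.5696 %


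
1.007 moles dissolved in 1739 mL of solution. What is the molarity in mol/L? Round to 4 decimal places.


Convert volume to liters: V_L = V_mL / 1000.
V_L = 1739 / 1000 = 1.739 L
M = n / V_L = 1.007 / 1.739
M = 0.57906843 mol/L, rounded to 4 dp:

0.5791 mol/L


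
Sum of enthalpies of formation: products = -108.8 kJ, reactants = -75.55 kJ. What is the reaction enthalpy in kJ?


dH_rxn = sum(dH_f products) - sum(dH_f reactants)
dH_rxn = -108.8 - (-75.55)
dH_rxn = -33.25 kJ:

-33.25 kJ


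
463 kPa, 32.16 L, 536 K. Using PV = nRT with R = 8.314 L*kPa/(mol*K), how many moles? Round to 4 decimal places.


PV = nRT, solve for n = PV / (RT).
PV = 463 * 32.16 = 14890.08
RT = 8.314 * 536 = 4456.304
n = 14890.08 / 4456.304
n = 3.34135194 mol, rounded to 4 dp:

3.3414 mol


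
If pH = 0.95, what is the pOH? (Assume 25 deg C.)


At 25 deg C, pH + pOH = 14.
pOH = 14 - pH = 14 - 0.95
pOH = 13.05:

13.05


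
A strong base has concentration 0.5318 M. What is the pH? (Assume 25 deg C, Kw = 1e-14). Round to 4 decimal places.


A strong base dissociates completely, so [OH-] equals the given concentration.
pOH = -log10([OH-]) = -log10(0.5318) = 0.274252
pH = 14 - pOH = 14 - 0.274252
pH = 13.725748, rounded to 4 dp:

13.7257


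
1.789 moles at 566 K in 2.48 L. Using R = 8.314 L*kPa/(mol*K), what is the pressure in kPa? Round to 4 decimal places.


PV = nRT, solve for P = nRT / V.
nRT = 1.789 * 8.314 * 566 = 8418.5402
P = 8418.5402 / 2.48
P = 3394.57266129 kPa, rounded to 4 dp:

3394.5727 kPa


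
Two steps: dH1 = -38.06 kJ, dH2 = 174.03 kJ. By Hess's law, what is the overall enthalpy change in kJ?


Hess's law: enthalpy is a state function, so add the step enthalpies.
dH_total = dH1 + dH2 = -38.06 + (174.03)
dH_total = 135.97 kJ:

135.97 kJ


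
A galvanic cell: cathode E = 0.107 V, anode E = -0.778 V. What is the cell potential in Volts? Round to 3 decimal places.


Standard cell potential: E_cell = E_cathode - E_anode.
E_cell = 0.107 - (-0.778)
E_cell = 0.885 V, rounded to 3 dp:

0.885 V


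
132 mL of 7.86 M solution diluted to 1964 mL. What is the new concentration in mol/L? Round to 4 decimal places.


Dilution: M1*V1 = M2*V2, solve for M2.
M2 = M1*V1 / V2
M2 = 7.86 * 132 / 1964
M2 = 1037.52 / 1964
M2 = 0.52826884 mol/L, rounded to 4 dp:

0.5283 mol/L


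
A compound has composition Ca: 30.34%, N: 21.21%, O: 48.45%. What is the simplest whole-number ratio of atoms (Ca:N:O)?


Assume 100 g of compound, divide each mass% by atomic mass to get moles, then normalize by the smallest to get a raw atom ratio.
Moles per 100 g: Ca: 30.34/40.078 = 0.757, N: 21.21/14.007 = 1.5142, O: 48.45/15.999 = 3.0283
Raw ratio (divide by min = 0.757): Ca: 1.0, N: 2.0, O: 4.0
Multiply by 1 to clear fractions: Ca: 1.0 ~= 1, N: 2.0 ~= 2, O: 4.0 ~= 4
Reduce by GCD to get the simplest whole-number ratio:

1:2:4


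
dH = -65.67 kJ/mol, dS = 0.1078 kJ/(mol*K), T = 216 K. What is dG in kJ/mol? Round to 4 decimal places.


Gibbs: dG = dH - T*dS (consistent units, dS already in kJ/(mol*K)).
T*dS = 216 * 0.1078 = 23.2848
dG = -65.67 - (23.2848)
dG = -88.9548 kJ/mol, rounded to 4 dp:

-88.9548 kJ/mol


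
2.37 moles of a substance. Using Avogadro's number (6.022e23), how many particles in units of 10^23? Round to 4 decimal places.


N = n * NA, then divide by 1e23 for the requested units.
N / 1e23 = n * 6.022
N / 1e23 = 2.37 * 6.022
N / 1e23 = 14.27214, rounded to 4 dp:

14.2721


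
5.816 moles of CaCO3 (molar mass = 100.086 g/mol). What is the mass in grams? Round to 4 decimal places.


mass = n * M
mass = 5.816 * 100.086
mass = 582.100176 g, rounded to 4 dp:

582.1002 g


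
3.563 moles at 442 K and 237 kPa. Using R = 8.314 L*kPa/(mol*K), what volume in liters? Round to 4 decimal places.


PV = nRT, solve for V = nRT / P.
nRT = 3.563 * 8.314 * 442 = 13093.2696
V = 13093.2696 / 237
V = 55.24586329 L, rounded to 4 dp:

55.2459 L


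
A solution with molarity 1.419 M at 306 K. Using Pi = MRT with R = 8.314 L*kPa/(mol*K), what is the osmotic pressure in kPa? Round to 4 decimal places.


Osmotic pressure (van't Hoff): Pi = M*R*T.
RT = 8.314 * 306 = 2544.084
Pi = 1.419 * 2544.084
Pi = 3610.055196 kPa, rounded to 4 dp:

3610.0552 kPa


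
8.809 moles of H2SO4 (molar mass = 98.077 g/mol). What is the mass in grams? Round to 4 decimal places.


mass = n * M
mass = 8.809 * 98.077
mass = 863.960293 g, rounded to 4 dp:

863.9603 g


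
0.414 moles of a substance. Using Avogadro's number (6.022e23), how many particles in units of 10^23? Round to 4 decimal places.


N = n * NA, then divide by 1e23 for the requested units.
N / 1e23 = n * 6.022
N / 1e23 = 0.414 * 6.022
N / 1e23 = 2.493108, rounded to 4 dp:

2.4931


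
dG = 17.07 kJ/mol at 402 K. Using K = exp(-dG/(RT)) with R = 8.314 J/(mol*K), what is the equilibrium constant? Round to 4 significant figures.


dG is in kJ/mol; multiply by 1000 to match R in J/(mol*K).
RT = 8.314 * 402 = 3342.228 J/mol
exponent = -dG*1000 / (RT) = -(17.07*1000) / 3342.228 = -5.10737149
K = exp(-5.10737149)
K = 0.0060519697, rounded to 4 significant figures:

0.006052


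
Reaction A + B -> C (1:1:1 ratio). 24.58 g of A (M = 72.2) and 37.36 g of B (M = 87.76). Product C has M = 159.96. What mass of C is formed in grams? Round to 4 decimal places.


Find moles of each reactant; the smaller value is the limiting reagent in a 1:1:1 reaction, so moles_C equals moles of the limiter.
n_A = mass_A / M_A = 24.58 / 72.2 = 0.340443 mol
n_B = mass_B / M_B = 37.36 / 87.76 = 0.425706 mol
Limiting reagent: A (smaller), n_limiting = 0.340443 mol
mass_C = n_limiting * M_C = 0.340443 * 159.96
mass_C = 54.45726228 g, rounded to 4 dp:

54.4573 g


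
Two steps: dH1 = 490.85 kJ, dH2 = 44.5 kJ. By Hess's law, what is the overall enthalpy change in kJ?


Hess's law: enthalpy is a state function, so add the step enthalpies.
dH_total = dH1 + dH2 = 490.85 + (44.5)
dH_total = 535.35 kJ:

535.35 kJ


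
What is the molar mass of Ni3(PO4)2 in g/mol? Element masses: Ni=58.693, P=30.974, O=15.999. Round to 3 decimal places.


M = sum(count * atomic_mass) over atoms.
M = 3*58.693 + 2*30.974 + 8*15.999
M = 176.079 + 61.948 + 127.992
M = 366.019 g/mol, rounded to 3 dp:

366.019 g/mol


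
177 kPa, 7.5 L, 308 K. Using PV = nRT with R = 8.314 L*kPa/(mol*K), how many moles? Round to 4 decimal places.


PV = nRT, solve for n = PV / (RT).
PV = 177 * 7.5 = 1327.5
RT = 8.314 * 308 = 2560.712
n = 1327.5 / 2560.712
n = 0.5184105 mol, rounded to 4 dp:

0.5184 mol


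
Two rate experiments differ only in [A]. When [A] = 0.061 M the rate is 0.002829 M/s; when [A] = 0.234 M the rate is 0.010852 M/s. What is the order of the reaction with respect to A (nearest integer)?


Rate is proportional to [A]^n, so rate2/rate1 = ([A]2/[A]1)^n. Take logs to solve for n.
rate2/rate1 = 0.010852 / 0.002829 = 3.836
[A]2/[A]1 = 0.234 / 0.061 = 3.8361
n = ln(3.836) / ln(3.8361) = 1.0
Nearest integer order:

1


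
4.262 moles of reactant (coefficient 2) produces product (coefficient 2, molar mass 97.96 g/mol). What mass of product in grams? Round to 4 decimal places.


Use the coefficient ratio to convert reactant moles to product moles, then multiply by the product's molar mass.
moles_P = moles_R * (coeff_P / coeff_R) = 4.262 * (2/2) = 4.262
mass_P = moles_P * M_P = 4.262 * 97.96
mass_P = 417.50552 g, rounded to 4 dp:

417.5055 g


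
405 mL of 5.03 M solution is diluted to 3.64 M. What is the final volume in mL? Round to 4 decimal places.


Dilution: M1*V1 = M2*V2, solve for V2.
V2 = M1*V1 / M2
V2 = 5.03 * 405 / 3.64
V2 = 2037.15 / 3.64
V2 = 559.65659341 mL, rounded to 4 dp:

559.6566 mL


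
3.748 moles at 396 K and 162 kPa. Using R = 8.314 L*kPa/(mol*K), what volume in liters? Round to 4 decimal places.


PV = nRT, solve for V = nRT / P.
nRT = 3.748 * 8.314 * 396 = 12339.7053
V = 12339.7053 / 162
V = 76.17102037 L, rounded to 4 dp:

76.1710 L


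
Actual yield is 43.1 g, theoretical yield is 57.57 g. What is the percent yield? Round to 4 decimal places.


% yield = 100 * actual / theoretical
% yield = 100 * 43.1 / 57.57
% yield = 74.86538127 %, rounded to 4 dp:

74.8654 %


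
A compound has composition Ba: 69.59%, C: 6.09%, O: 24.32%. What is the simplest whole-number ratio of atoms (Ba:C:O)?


Assume 100 g of compound, divide each mass% by atomic mass to get moles, then normalize by the smallest to get a raw atom ratio.
Moles per 100 g: Ba: 69.59/137.327 = 0.5067, C: 6.09/12.011 = 0.507, O: 24.32/15.999 = 1.5201
Raw ratio (divide by min = 0.5067): Ba: 1.0, C: 1.001, O: 3.0
Multiply by 1 to clear fractions: Ba: 1.0 ~= 1, C: 1.001 ~= 1, O: 3.0 ~= 3
Reduce by GCD to get the simplest whole-number ratio:

1:1:3


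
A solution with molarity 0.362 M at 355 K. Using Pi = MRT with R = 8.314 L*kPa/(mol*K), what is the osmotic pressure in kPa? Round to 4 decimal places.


Osmotic pressure (van't Hoff): Pi = M*R*T.
RT = 8.314 * 355 = 2951.47
Pi = 0.362 * 2951.47
Pi = 1068.43214 kPa, rounded to 4 dp:

1068.4321 kPa


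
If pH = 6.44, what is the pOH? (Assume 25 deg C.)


At 25 deg C, pH + pOH = 14.
pOH = 14 - pH = 14 - 6.44
pOH = 7.56:

7.56


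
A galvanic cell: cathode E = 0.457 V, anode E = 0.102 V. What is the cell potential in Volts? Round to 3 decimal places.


Standard cell potential: E_cell = E_cathode - E_anode.
E_cell = 0.457 - (0.102)
E_cell = 0.355 V, rounded to 3 dp:

0.355 V


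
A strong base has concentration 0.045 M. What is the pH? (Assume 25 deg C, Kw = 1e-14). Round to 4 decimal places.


A strong base dissociates completely, so [OH-] equals the given concentration.
pOH = -log10([OH-]) = -log10(0.045) = 1.346787
pH = 14 - pOH = 14 - 1.346787
pH = 12.653213, rounded to 4 dp:

12.6532


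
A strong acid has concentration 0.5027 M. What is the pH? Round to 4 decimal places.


A strong acid dissociates completely, so [H+] equals the given concentration.
pH = -log10([H+]) = -log10(0.5027)
pH = 0.29869111, rounded to 4 dp:

0.2987


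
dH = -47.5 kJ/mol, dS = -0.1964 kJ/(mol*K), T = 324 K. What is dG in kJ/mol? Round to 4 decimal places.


Gibbs: dG = dH - T*dS (consistent units, dS already in kJ/(mol*K)).
T*dS = 324 * -0.1964 = -63.6336
dG = -47.5 - (-63.6336)
dG = 16.1336 kJ/mol, rounded to 4 dp:

16.1336 kJ/mol


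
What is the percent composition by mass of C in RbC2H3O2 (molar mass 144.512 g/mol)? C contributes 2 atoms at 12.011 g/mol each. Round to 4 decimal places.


pct = 100 * (n_elem * M_elem) / M_total
mass_contribution = 2 * 12.011 = 24.022 g/mol
pct = 100 * 24.022 / 144.512
pct = 16.62284101 %, rounded to 4 dp:

16.6228 %


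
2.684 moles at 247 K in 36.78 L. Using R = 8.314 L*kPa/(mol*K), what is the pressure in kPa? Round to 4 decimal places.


PV = nRT, solve for P = nRT / V.
nRT = 2.684 * 8.314 * 247 = 5511.7497
P = 5511.7497 / 36.78
P = 149.85725122 kPa, rounded to 4 dp:

149.8573 kPa


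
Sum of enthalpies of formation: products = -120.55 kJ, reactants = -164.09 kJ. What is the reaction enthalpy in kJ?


dH_rxn = sum(dH_f products) - sum(dH_f reactants)
dH_rxn = -120.55 - (-164.09)
dH_rxn = 43.54 kJ:

43.54 kJ


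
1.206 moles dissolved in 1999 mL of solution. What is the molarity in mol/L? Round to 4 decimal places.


Convert volume to liters: V_L = V_mL / 1000.
V_L = 1999 / 1000 = 1.999 L
M = n / V_L = 1.206 / 1.999
M = 0.60330165 mol/L, rounded to 4 dp:

0.6033 mol/L


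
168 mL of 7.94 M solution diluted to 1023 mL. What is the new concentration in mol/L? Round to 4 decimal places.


Dilution: M1*V1 = M2*V2, solve for M2.
M2 = M1*V1 / V2
M2 = 7.94 * 168 / 1023
M2 = 1333.92 / 1023
M2 = 1.30392962 mol/L, rounded to 4 dp:

1.3039 mol/L


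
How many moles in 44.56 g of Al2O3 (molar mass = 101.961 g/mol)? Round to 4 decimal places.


n = mass / M
n = 44.56 / 101.961
n = 0.43702984 mol, rounded to 4 dp:

0.4370 mol


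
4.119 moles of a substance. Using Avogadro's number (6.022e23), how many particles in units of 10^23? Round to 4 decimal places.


N = n * NA, then divide by 1e23 for the requested units.
N / 1e23 = n * 6.022
N / 1e23 = 4.119 * 6.022
N / 1e23 = 24.804618, rounded to 4 dp:

24.8046


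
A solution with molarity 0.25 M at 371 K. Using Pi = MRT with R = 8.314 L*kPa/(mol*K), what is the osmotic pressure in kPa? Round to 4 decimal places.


Osmotic pressure (van't Hoff): Pi = M*R*T.
RT = 8.314 * 371 = 3084.494
Pi = 0.25 * 3084.494
Pi = 771.1235 kPa, rounded to 4 dp:

771.1235 kPa


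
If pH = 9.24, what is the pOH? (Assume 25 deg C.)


At 25 deg C, pH + pOH = 14.
pOH = 14 - pH = 14 - 9.24
pOH = 4.76:

4.76


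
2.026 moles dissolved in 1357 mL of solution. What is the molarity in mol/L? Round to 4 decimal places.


Convert volume to liters: V_L = V_mL / 1000.
V_L = 1357 / 1000 = 1.357 L
M = n / V_L = 2.026 / 1.357
M = 1.49299926 mol/L, rounded to 4 dp:

1.4930 mol/L


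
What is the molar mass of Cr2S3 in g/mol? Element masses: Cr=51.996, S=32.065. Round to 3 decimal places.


M = sum(count * atomic_mass) over atoms.
M = 2*51.996 + 3*32.065
M = 103.992 + 96.195
M = 200.187 g/mol, rounded to 3 dp:

200.187 g/mol


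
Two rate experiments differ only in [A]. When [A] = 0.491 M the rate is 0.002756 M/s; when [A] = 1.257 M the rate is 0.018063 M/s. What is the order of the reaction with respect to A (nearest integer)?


Rate is proportional to [A]^n, so rate2/rate1 = ([A]2/[A]1)^n. Take logs to solve for n.
rate2/rate1 = 0.018063 / 0.002756 = 6.5541
[A]2/[A]1 = 1.257 / 0.491 = 2.5601
n = ln(6.5541) / ln(2.5601) = 2.0
Nearest integer order:

2


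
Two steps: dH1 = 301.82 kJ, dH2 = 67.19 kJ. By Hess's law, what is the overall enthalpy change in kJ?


Hess's law: enthalpy is a state function, so add the step enthalpies.
dH_total = dH1 + dH2 = 301.82 + (67.19)
dH_total = 369.01 kJ:

369.01 kJ


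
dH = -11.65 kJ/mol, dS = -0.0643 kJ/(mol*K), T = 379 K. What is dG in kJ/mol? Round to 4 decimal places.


Gibbs: dG = dH - T*dS (consistent units, dS already in kJ/(mol*K)).
T*dS = 379 * -0.0643 = -24.3697
dG = -11.65 - (-24.3697)
dG = 12.7197 kJ/mol, rounded to 4 dp:

12.7197 kJ/mol


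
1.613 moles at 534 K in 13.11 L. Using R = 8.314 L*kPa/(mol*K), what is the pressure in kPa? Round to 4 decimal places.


PV = nRT, solve for P = nRT / V.
nRT = 1.613 * 8.314 * 534 = 7161.1974
P = 7161.1974 / 13.11
P = 546.2393135 kPa, rounded to 4 dp:

546.2393 kPa


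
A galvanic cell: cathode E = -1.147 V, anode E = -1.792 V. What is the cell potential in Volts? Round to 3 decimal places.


Standard cell potential: E_cell = E_cathode - E_anode.
E_cell = -1.147 - (-1.792)
E_cell = 0.645 V, rounded to 3 dp:

0.645 V


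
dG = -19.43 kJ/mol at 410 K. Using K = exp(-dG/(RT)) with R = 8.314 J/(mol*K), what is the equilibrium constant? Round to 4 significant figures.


dG is in kJ/mol; multiply by 1000 to match R in J/(mol*K).
RT = 8.314 * 410 = 3408.74 J/mol
exponent = -dG*1000 / (RT) = -(-19.43*1000) / 3408.74 = 5.70005339
K = exp(5.70005339)
K = 298.88336, rounded to 4 significant figures:

298.9


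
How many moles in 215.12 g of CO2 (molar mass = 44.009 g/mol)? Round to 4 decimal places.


n = mass / M
n = 215.12 / 44.009
n = 4.88809107 mol, rounded to 4 dp:

4.8881 mol


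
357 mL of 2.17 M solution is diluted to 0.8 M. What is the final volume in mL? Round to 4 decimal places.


Dilution: M1*V1 = M2*V2, solve for V2.
V2 = M1*V1 / M2
V2 = 2.17 * 357 / 0.8
V2 = 774.69 / 0.8
V2 = 968.3625 mL, rounded to 4 dp:

968.3625 mL


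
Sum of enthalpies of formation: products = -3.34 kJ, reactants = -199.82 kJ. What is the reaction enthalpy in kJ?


dH_rxn = sum(dH_f products) - sum(dH_f reactants)
dH_rxn = -3.34 - (-199.82)
dH_rxn = 196.48 kJ:

196.48 kJ


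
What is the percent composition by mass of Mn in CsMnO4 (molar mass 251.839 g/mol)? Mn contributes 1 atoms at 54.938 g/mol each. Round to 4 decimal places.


pct = 100 * (n_elem * M_elem) / M_total
mass_contribution = 1 * 54.938 = 54.938 g/mol
pct = 100 * 54.938 / 251.839
pct = 21.81473084 %, rounded to 4 dp:

21.8147 %


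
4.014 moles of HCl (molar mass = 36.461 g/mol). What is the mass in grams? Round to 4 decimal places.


mass = n * M
mass = 4.014 * 36.461
mass = 146.354454 g, rounded to 4 dp:

146.3545 g


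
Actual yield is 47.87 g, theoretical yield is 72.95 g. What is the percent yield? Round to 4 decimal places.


% yield = 100 * actual / theoretical
% yield = 100 * 47.87 / 72.95
% yield = 65.62028787 %, rounded to 4 dp:

65.6203 %


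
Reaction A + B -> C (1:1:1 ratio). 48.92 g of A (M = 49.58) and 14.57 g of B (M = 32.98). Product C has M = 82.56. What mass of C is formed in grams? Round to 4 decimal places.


Find moles of each reactant; the smaller value is the limiting reagent in a 1:1:1 reaction, so moles_C equals moles of the limiter.
n_A = mass_A / M_A = 48.92 / 49.58 = 0.986688 mol
n_B = mass_B / M_B = 14.57 / 32.98 = 0.441783 mol
Limiting reagent: B (smaller), n_limiting = 0.441783 mol
mass_C = n_limiting * M_C = 0.441783 * 82.56
mass_C = 36.47360448 g, rounded to 4 dp:

36.4736 g


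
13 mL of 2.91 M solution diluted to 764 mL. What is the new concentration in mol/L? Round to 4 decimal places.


Dilution: M1*V1 = M2*V2, solve for M2.
M2 = M1*V1 / V2
M2 = 2.91 * 13 / 764
M2 = 37.83 / 764
M2 = 0.04951571 mol/L, rounded to 4 dp:

0.0495 mol/L


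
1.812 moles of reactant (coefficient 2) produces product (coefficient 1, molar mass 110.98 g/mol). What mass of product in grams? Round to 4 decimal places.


Use the coefficient ratio to convert reactant moles to product moles, then multiply by the product's molar mass.
moles_P = moles_R * (coeff_P / coeff_R) = 1.812 * (1/2) = 0.906
mass_P = moles_P * M_P = 0.906 * 110.98
mass_P = 100.54788 g, rounded to 4 dp:

100.5479 g


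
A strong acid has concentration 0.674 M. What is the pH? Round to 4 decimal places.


A strong acid dissociates completely, so [H+] equals the given concentration.
pH = -log10([H+]) = -log10(0.674)
pH = 0.1713401, rounded to 4 dp:

0.1713


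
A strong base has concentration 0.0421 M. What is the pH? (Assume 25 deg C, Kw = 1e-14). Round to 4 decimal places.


A strong base dissociates completely, so [OH-] equals the given concentration.
pOH = -log10([OH-]) = -log10(0.0421) = 1.375718
pH = 14 - pOH = 14 - 1.375718
pH = 12.624282, rounded to 4 dp:

12.6243


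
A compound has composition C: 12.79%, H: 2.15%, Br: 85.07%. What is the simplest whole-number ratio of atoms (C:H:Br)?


Assume 100 g of compound, divide each mass% by atomic mass to get moles, then normalize by the smallest to get a raw atom ratio.
Moles per 100 g: C: 12.79/12.011 = 1.0649, H: 2.15/1.008 = 2.1329, Br: 85.07/79.904 = 1.0647
Raw ratio (divide by min = 1.0647): C: 1.0, H: 2.003, Br: 1.0
Multiply by 1 to clear fractions: C: 1.0 ~= 1, H: 2.003 ~= 2, Br: 1.0 ~= 1
Reduce by GCD to get the simplest whole-number ratio:

1:2:1


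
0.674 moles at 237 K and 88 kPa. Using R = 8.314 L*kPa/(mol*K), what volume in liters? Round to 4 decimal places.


PV = nRT, solve for V = nRT / P.
nRT = 0.674 * 8.314 * 237 = 1328.0617
V = 1328.0617 / 88
V = 15.09161023 L, rounded to 4 dp:

15.0916 L


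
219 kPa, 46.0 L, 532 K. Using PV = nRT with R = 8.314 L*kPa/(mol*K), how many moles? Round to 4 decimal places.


PV = nRT, solve for n = PV / (RT).
PV = 219 * 46.0 = 10074.0
RT = 8.314 * 532 = 4423.048
n = 10074.0 / 4423.048
n = 2.27761489 mol, rounded to 4 dp:

2.2776 mol


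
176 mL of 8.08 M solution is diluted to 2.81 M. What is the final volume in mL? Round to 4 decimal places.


Dilution: M1*V1 = M2*V2, solve for V2.
V2 = M1*V1 / M2
V2 = 8.08 * 176 / 2.81
V2 = 1422.08 / 2.81
V2 = 506.07829181 mL, rounded to 4 dp:

506.0783 mL


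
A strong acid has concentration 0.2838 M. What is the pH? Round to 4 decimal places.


A strong acid dissociates completely, so [H+] equals the given concentration.
pH = -log10([H+]) = -log10(0.2838)
pH = 0.54698761, rounded to 4 dp:

0.5470


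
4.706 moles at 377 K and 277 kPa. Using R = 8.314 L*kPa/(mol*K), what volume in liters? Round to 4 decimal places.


PV = nRT, solve for V = nRT / P.
nRT = 4.706 * 8.314 * 377 = 14750.3829
V = 14750.3829 / 277
V = 53.25047978 L, rounded to 4 dp:

53.2505 L


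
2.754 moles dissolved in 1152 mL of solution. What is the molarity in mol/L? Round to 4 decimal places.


Convert volume to liters: V_L = V_mL / 1000.
V_L = 1152 / 1000 = 1.152 L
M = n / V_L = 2.754 / 1.152
M = 2.390625 mol/L, rounded to 4 dp:

2.3906 mol/L


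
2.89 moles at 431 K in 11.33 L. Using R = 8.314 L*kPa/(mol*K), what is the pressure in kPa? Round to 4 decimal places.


PV = nRT, solve for P = nRT / V.
nRT = 2.89 * 8.314 * 431 = 10355.8353
P = 10355.8353 / 11.33
P = 914.01900265 kPa, rounded to 4 dp:

914.0190 kPa


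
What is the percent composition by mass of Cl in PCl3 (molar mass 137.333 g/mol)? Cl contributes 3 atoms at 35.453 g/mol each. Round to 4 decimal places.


pct = 100 * (n_elem * M_elem) / M_total
mass_contribution = 3 * 35.453 = 106.359 g/mol
pct = 100 * 106.359 / 137.333
pct = 77.44606176 %, rounded to 4 dp:

77.4461 %


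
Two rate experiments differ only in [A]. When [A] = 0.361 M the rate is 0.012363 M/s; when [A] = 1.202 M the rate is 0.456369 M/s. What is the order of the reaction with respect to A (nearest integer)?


Rate is proportional to [A]^n, so rate2/rate1 = ([A]2/[A]1)^n. Take logs to solve for n.
rate2/rate1 = 0.456369 / 0.012363 = 36.9141
[A]2/[A]1 = 1.202 / 0.361 = 3.3296
n = ln(36.9141) / ln(3.3296) = 3.0
Nearest integer order:

3
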